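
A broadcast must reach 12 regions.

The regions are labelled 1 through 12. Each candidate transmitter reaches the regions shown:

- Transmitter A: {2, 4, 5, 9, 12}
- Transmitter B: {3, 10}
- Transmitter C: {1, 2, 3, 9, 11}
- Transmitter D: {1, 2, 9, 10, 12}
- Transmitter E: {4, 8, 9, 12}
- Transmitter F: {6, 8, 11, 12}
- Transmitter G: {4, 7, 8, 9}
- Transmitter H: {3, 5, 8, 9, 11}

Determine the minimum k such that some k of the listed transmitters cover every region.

4

Take {D, F, G, H}. Their union is {1, 2, 3, 4, 5, 6, 7, 8, 9, 10, 11, 12}, which is all 12 regions.
No 3 of the 8 transmitters cover everything (all 56 combinations miss at least one region), so 4 is optimal.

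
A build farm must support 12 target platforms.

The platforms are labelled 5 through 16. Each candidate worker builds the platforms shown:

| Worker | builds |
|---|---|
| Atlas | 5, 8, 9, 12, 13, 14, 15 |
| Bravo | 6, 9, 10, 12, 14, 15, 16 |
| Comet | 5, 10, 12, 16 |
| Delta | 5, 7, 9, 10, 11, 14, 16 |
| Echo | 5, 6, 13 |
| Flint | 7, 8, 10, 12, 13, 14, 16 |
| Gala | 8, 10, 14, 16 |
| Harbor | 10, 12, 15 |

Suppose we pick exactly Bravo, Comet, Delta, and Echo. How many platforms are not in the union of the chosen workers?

Union of Bravo, Comet, Delta, Echo = {5, 6, 7, 9, 10, 11, 12, 13, 14, 15, 16}.
Not covered: 8 — 1 platform.

1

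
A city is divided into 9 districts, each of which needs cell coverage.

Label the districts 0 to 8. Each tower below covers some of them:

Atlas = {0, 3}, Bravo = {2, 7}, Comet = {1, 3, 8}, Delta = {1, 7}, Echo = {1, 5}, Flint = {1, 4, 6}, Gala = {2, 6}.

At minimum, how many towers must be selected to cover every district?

Atlas and Bravo and Comet and Echo and Flint together: Atlas ∪ Bravo ∪ Comet ∪ Echo ∪ Flint = {0, 1, 2, 3, 4, 5, 6, 7, 8} — every district is covered.
Only Echo contains 5, so Echo is forced; the remaining 7 districts need at least 4 more towers (each remaining tower adds at most 2) — so at least 5 towers are needed, and 5 is optimal.

5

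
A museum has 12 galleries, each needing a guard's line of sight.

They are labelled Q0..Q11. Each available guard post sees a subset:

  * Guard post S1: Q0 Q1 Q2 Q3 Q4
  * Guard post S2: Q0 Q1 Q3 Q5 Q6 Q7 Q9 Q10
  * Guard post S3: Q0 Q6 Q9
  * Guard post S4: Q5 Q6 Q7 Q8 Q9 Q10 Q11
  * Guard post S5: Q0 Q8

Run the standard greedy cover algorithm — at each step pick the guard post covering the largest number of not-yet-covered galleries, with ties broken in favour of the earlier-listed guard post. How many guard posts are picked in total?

3

Greedy: pick S2 (covers 8 new) → pick S1 (covers 2 new) → pick S4 (covers 2 new). Total picks: 3.
(The true minimum cover uses only 2 guard posts, so greedy is not optimal here.)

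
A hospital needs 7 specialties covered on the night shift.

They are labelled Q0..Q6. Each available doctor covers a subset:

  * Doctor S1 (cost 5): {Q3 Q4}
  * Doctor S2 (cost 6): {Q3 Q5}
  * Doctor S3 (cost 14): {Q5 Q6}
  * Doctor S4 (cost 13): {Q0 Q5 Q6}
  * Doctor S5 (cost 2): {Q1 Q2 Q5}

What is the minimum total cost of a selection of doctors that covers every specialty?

20

S1, S4, S5 together cover every specialty (S1 ∪ S4 ∪ S5 = {Q0, Q1, Q2, Q3, Q4, Q5, Q6}); total cost 5 + 13 + 2 = 20.
No covering selection has total cost below 20.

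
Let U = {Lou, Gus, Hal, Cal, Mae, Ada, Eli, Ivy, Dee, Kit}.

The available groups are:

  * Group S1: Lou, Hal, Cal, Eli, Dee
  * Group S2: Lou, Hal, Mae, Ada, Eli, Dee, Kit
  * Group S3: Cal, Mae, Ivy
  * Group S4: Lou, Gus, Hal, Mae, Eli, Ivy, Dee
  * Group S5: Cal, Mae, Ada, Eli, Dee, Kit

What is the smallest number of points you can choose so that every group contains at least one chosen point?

2

The 2 points {Cal, Dee} hit every group.
No single point lies in every group, so at least 2 are needed and 2 is optimal.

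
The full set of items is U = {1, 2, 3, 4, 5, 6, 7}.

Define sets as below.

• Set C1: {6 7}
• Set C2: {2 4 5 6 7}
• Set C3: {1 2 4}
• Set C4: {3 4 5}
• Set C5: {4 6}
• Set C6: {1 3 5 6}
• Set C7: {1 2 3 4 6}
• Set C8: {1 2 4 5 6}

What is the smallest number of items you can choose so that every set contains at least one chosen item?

Take H = {4, 6}. Each listed set contains at least one of these, so H is a hitting set of size 2.
The sets C1, C3 are pairwise disjoint, so any hitting set needs a separate item for each — at least 2. Hence 2 is optimal.

2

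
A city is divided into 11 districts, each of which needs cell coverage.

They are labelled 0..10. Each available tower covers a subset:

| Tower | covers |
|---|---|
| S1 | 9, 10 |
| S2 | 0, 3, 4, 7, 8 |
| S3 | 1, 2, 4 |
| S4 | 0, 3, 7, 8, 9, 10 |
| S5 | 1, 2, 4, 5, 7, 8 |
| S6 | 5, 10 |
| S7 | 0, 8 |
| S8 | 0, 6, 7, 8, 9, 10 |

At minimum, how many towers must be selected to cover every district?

S2 and S5 and S8 together: S2 ∪ S5 ∪ S8 = {0, 1, 2, 3, 4, 5, 6, 7, 8, 9, 10} — every district is covered.
Only S8 contains 6, so S8 is forced; the remaining 5 districts need at least 2 more towers (each remaining tower adds at most 4) — so at least 3 towers are needed, and 3 is optimal.

3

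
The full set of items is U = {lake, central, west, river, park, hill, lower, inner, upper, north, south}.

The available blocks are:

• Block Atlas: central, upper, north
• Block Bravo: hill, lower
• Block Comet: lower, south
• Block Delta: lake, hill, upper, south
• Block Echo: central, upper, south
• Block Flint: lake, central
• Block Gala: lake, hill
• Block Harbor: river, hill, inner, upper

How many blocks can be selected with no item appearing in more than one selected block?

3

Comet, Flint, Harbor are pairwise disjoint (Comet={lower,south}; Flint={lake,central}; Harbor={river,hill,inner,upper}).
Every remaining block overlaps one of these, and no 4 of the listed blocks are pairwise disjoint, so 3 is the maximum.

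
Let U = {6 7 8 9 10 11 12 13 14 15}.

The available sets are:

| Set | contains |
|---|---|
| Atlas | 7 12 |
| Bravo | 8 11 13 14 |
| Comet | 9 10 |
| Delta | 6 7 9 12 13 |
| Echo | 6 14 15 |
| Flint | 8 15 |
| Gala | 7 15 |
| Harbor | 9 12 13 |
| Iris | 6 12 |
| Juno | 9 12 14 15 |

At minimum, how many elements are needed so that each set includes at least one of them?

4

H = {10, 11, 12, 15} meets every set (each contains at least one member of H), and |H| = 4.
The sets Bravo, Comet, Gala, Iris are pairwise disjoint, so any hitting set needs a separate element for each — at least 4. Hence 4 is optimal.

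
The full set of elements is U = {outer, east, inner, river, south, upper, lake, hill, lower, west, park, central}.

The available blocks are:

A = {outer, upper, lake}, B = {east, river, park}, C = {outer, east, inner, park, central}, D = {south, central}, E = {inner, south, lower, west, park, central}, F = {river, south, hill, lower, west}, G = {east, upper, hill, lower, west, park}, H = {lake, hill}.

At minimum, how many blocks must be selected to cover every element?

3

A, C, and F cover everything between them: the union {outer, east, inner, river, south, upper, lake, hill, lower, west, park, central} is all of U.
No 2 of the 8 blocks cover everything (all 28 combinations miss at least one element), so 3 is optimal.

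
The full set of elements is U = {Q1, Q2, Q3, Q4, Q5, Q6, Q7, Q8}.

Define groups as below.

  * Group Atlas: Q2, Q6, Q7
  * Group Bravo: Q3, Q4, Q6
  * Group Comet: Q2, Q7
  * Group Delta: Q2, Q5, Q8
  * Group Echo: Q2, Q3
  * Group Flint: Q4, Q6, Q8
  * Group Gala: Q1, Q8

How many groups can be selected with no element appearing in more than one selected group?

Bravo, Comet, Gala are pairwise disjoint (Bravo={Q3,Q4,Q6}; Comet={Q2,Q7}; Gala={Q1,Q8}).
Every remaining group overlaps one of these, and no 4 of the listed groups are pairwise disjoint, so 3 is the maximum.

3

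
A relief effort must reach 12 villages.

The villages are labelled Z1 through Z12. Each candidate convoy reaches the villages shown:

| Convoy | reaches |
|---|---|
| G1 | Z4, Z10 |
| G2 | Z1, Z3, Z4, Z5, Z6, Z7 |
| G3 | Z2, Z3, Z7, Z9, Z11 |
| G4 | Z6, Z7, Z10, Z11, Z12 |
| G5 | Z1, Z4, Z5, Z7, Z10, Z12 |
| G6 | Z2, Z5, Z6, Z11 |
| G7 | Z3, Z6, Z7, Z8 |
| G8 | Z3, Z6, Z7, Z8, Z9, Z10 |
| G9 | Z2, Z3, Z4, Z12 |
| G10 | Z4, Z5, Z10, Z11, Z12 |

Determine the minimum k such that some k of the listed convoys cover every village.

G5 and G6 and G8 together: G5 ∪ G6 ∪ G8 = {Z1, Z2, Z3, Z4, Z5, Z6, Z7, Z8, Z9, Z10, Z11, Z12} — every village is covered.
No 2 of the 10 convoys cover everything (all 45 combinations miss at least one village), so 3 is optimal.

3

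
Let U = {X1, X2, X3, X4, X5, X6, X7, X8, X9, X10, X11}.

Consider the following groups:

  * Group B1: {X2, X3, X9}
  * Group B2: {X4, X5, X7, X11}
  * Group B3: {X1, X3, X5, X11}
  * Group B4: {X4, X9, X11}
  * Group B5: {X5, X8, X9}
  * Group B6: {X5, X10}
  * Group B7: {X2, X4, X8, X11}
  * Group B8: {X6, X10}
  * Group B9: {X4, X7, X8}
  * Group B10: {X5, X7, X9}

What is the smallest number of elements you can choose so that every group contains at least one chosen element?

4

H = {X8, X9, X10, X11} meets every group (each contains at least one member of H), and |H| = 4.
No choice of 3 elements meets every group, so 4 is the minimum.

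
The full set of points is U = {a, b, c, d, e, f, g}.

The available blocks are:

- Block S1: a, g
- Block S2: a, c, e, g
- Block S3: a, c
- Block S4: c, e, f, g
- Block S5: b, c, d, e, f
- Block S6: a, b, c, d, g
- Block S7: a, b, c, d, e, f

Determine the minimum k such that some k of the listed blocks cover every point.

2

Take {S4, S6}. Their union is {a, b, c, d, e, f, g}, which is all 7 points.
No single block has all 7 points (the largest, S7, has 6), so 2 is optimal.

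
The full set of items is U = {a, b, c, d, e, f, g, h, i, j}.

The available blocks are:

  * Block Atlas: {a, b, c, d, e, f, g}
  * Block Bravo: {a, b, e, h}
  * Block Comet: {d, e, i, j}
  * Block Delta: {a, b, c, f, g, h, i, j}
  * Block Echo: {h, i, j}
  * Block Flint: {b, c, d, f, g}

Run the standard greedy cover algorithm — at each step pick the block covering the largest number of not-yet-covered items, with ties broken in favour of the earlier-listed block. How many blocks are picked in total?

Greedy: pick Delta (covers 8 new) → pick Atlas (covers 2 new). Total picks: 2.

2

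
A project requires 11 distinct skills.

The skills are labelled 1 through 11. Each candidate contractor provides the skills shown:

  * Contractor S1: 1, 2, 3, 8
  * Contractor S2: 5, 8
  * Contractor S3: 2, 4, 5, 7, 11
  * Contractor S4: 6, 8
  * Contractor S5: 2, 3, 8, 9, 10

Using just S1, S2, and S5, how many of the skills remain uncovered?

4

Union of S1, S2, S5 = {1, 2, 3, 5, 8, 9, 10}.
Not covered: 4, 6, 7, 11 — 4 skills.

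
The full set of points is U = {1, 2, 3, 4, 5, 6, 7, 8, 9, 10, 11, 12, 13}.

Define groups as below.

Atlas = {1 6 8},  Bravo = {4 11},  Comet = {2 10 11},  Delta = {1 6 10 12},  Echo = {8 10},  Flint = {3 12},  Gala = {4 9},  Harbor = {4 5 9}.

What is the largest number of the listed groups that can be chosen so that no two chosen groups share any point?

Atlas, Comet, Flint, Gala are pairwise disjoint (Atlas={1,6,8}; Comet={2,10,11}; Flint={3,12}; Gala={4,9}).
Every remaining group overlaps one of these, and no 5 of the listed groups are pairwise disjoint, so 4 is the maximum.

4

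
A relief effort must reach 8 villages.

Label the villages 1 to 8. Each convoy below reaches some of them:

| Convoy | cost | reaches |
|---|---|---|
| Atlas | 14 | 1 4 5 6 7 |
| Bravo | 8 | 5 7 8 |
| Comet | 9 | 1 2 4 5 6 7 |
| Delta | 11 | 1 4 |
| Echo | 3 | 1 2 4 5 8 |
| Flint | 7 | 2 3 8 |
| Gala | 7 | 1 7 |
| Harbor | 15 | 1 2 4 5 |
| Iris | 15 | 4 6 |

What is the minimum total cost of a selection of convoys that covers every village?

Comet, Flint together cover every village (Comet ∪ Flint = {1, 2, 3, 4, 5, 6, 7, 8}); total cost 9 + 7 = 16.
The greedy pick Echo, Comet, Flint costs 19; no covering selection beats 16.

16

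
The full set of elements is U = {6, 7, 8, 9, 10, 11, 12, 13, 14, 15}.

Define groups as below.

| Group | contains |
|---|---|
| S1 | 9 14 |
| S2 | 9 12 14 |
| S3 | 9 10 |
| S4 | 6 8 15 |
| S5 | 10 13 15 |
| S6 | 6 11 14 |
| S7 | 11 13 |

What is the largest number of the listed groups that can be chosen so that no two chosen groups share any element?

S2, S4, S7 are pairwise disjoint (S2={9,12,14}; S4={6,8,15}; S7={11,13}).
Every remaining group overlaps one of these, and no 4 of the listed groups are pairwise disjoint, so 3 is the maximum.

3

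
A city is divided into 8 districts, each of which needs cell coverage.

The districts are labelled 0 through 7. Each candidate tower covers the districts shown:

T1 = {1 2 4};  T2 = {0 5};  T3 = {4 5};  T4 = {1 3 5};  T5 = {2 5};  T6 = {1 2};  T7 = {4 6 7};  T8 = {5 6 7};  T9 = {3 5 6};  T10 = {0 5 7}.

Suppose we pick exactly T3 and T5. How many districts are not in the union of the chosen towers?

5

Union of T3, T5 = {2, 4, 5}.
Not covered: 0, 1, 3, 6, 7 — 5 districts.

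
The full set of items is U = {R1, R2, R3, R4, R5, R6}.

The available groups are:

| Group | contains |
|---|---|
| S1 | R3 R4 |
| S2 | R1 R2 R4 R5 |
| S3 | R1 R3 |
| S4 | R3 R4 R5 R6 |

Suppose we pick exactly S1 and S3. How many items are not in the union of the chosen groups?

3

Union of S1, S3 = {R1, R3, R4}.
Not covered: R2, R5, R6 — 3 items.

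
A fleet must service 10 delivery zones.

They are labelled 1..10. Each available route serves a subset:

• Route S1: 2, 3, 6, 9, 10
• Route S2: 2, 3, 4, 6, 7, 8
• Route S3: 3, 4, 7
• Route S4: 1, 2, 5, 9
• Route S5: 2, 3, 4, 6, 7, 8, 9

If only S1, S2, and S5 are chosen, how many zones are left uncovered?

2

Union of S1, S2, S5 = {2, 3, 4, 6, 7, 8, 9, 10}.
Not covered: 1, 5 — 2 zones.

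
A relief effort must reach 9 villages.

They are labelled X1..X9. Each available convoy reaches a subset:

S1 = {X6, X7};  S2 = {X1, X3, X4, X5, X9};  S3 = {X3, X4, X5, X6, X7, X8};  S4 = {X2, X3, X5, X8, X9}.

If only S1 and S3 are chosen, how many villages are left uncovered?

Union of S1, S3 = {X3, X4, X5, X6, X7, X8}.
Not covered: X1, X2, X9 — 3 villages.

3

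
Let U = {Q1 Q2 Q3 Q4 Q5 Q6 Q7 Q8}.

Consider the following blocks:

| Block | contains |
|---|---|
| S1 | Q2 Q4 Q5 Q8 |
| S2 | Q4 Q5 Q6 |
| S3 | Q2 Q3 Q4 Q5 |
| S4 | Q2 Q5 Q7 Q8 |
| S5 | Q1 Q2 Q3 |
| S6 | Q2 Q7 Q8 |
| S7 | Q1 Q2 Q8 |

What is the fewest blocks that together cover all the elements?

3

S2, S5, and S6 cover everything between them: the union {Q1, Q2, Q3, Q4, Q5, Q6, Q7, Q8} is all of U.
Only S2 contains Q6, so S2 is forced; the remaining 5 elements need at least 2 more blocks (each remaining block adds at most 3) — so at least 3 blocks are needed, and 3 is optimal.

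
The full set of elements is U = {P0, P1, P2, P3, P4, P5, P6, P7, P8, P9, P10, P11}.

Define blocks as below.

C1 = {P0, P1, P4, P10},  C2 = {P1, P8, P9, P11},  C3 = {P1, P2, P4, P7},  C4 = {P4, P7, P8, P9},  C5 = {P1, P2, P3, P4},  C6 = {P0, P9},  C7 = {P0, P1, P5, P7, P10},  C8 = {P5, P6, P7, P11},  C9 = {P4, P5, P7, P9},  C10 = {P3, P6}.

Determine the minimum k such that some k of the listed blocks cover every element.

4

C4 and C5 and C7 and C8 together: C4 ∪ C5 ∪ C7 ∪ C8 = {P0, P1, P2, P3, P4, P5, P6, P7, P8, P9, P10, P11} — every element is covered.
No 3 of the 10 blocks cover everything (all 120 combinations miss at least one element), so 4 is optimal.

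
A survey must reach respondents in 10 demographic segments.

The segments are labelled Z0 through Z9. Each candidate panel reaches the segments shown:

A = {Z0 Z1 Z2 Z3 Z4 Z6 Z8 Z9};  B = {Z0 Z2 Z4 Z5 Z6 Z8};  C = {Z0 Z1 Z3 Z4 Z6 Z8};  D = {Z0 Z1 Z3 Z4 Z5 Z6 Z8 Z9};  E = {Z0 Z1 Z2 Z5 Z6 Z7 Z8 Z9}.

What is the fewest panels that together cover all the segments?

2

D and E together: D ∪ E = {Z0, Z1, Z2, Z3, Z4, Z5, Z6, Z7, Z8, Z9} — every segment is covered.
No single panel has all 10 segments (the largest, A, has 8), so 2 is optimal.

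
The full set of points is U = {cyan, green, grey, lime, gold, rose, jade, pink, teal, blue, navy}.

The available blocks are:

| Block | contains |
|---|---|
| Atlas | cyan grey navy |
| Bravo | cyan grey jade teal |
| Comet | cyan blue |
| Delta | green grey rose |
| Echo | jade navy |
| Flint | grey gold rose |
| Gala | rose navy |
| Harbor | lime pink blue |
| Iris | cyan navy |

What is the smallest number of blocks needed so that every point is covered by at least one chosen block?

5

Bravo, Delta, Flint, Gala, and Harbor cover everything between them: the union {cyan, green, grey, lime, gold, rose, jade, pink, teal, blue, navy} is all of U.
No 4 of the 9 blocks cover everything (all 126 combinations miss at least one point), so 5 is optimal.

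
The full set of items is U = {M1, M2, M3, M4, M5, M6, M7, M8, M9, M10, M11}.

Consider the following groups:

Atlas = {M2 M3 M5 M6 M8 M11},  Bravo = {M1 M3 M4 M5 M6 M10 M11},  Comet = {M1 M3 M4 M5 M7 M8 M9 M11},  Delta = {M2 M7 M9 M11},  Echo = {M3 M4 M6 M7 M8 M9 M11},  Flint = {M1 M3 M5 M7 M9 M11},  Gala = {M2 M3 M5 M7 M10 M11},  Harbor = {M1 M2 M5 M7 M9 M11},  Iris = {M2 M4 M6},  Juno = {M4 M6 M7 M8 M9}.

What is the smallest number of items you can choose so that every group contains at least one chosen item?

2

Take H = {M6, M7}. Each listed group contains at least one of these, so H is a hitting set of size 2.
The groups Flint, Iris are pairwise disjoint, so any hitting set needs a separate item for each — at least 2. Hence 2 is optimal.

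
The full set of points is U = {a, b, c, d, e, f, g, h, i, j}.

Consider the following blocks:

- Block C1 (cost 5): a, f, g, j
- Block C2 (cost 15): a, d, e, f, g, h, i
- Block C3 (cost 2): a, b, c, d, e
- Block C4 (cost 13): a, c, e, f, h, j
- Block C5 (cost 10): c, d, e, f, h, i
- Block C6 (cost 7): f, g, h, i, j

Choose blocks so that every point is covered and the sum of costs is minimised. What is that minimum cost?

C3, C6 together cover every point (C3 ∪ C6 = {a, b, c, d, e, f, g, h, i, j}); total cost 2 + 7 = 9.
No covering selection has total cost below 9.

9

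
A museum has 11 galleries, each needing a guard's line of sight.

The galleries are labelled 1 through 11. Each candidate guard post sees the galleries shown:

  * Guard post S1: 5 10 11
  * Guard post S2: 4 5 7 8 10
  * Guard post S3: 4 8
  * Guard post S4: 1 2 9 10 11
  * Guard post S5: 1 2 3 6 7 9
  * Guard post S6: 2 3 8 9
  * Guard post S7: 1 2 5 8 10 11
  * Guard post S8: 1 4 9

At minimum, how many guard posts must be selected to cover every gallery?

S1 and S3 and S5 together: S1 ∪ S3 ∪ S5 = {1, 2, 3, 4, 5, 6, 7, 8, 9, 10, 11} — every gallery is covered.
Only S5 contains 6, so S5 is forced; the remaining 5 galleries need at least 2 more guard posts (each remaining guard post adds at most 4) — so at least 3 guard posts are needed, and 3 is optimal.

3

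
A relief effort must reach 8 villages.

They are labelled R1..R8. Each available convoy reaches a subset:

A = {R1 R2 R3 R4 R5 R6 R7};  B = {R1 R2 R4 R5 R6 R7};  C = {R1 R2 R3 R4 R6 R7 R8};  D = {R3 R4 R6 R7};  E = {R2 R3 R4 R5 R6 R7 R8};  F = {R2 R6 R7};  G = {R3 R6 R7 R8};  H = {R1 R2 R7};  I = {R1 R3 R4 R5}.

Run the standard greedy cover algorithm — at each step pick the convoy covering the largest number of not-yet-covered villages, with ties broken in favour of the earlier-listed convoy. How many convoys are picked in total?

Greedy: pick A (covers 7 new) → pick C (covers 1 new). Total picks: 2.

2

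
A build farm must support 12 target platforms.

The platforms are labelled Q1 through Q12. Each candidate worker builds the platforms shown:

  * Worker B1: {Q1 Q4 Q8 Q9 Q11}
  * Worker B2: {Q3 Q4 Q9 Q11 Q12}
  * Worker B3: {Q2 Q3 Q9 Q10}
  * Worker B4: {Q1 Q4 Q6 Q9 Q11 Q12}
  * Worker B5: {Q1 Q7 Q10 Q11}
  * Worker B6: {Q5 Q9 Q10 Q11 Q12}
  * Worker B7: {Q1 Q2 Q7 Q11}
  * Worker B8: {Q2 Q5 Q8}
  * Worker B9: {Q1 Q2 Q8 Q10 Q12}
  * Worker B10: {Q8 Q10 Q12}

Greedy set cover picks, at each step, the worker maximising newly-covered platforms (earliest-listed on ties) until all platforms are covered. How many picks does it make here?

Greedy: pick B4 (covers 6 new) → pick B3 (covers 3 new) → pick B8 (covers 2 new) → pick B5 (covers 1 new). Total picks: 4.

4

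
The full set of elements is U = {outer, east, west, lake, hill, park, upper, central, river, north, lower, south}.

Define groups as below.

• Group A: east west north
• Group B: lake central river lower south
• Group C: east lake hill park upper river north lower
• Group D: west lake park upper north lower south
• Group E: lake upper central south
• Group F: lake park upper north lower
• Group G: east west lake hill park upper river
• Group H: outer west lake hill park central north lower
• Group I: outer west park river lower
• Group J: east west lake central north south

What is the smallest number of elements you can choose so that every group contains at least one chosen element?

Take T = {west, lake}. Each listed group contains at least one of these, so T is a hitting set of size 2.
The groups A, B are pairwise disjoint, so any hitting set needs a separate element for each — at least 2. Hence 2 is optimal.

2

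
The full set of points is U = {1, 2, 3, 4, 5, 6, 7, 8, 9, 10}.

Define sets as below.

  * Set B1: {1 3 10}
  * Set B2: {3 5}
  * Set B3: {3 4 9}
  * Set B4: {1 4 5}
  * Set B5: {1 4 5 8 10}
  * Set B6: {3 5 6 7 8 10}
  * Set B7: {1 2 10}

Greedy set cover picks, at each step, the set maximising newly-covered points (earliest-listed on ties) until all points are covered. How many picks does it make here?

Greedy: pick B6 (covers 6 new) → pick B3 (covers 2 new) → pick B7 (covers 2 new). Total picks: 3.

3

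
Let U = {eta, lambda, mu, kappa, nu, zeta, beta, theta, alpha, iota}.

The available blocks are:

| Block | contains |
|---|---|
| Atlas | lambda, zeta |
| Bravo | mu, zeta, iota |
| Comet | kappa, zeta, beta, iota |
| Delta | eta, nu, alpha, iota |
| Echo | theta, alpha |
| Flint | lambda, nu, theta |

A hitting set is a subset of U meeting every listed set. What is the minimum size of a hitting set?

Take H = {lambda, alpha, iota}. Each listed block contains at least one of these, so H is a hitting set of size 3.
No choice of 2 items meets every block, so 3 is the minimum.

3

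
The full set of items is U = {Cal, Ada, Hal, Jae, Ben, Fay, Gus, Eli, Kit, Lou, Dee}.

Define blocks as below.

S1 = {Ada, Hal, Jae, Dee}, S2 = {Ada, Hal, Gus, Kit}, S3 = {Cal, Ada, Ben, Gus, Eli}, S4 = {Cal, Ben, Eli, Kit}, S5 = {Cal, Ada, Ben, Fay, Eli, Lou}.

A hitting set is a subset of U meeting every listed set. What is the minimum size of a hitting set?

2

Take H = {Hal, Eli}. Each listed block contains at least one of these, so H is a hitting set of size 2.
The blocks S1, S4 are pairwise disjoint, so any hitting set needs a separate item for each — at least 2. Hence 2 is optimal.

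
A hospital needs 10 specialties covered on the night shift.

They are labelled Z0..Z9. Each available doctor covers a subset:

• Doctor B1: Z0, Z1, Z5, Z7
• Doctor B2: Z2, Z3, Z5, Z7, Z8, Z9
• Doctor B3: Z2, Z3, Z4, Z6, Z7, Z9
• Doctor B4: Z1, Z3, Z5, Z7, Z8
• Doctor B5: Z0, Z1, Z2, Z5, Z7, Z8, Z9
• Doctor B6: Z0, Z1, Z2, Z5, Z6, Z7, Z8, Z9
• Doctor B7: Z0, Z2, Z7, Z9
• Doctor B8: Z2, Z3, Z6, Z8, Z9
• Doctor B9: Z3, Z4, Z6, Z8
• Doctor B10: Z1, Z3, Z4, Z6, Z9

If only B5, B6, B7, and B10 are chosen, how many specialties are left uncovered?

Union of B5, B6, B7, B10 = {Z0, Z1, Z2, Z3, Z4, Z5, Z6, Z7, Z8, Z9} — that's every specialty, so 0 are uncovered.

0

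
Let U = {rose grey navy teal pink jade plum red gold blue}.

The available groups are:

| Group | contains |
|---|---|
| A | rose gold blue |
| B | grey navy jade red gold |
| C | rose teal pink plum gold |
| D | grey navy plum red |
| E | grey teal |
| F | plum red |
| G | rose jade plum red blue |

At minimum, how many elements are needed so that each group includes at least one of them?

3

H = {teal, red, blue} meets every group (each contains at least one member of H), and |H| = 3.
The groups A, E, F are pairwise disjoint, so any hitting set needs a separate element for each — at least 3. Hence 3 is optimal.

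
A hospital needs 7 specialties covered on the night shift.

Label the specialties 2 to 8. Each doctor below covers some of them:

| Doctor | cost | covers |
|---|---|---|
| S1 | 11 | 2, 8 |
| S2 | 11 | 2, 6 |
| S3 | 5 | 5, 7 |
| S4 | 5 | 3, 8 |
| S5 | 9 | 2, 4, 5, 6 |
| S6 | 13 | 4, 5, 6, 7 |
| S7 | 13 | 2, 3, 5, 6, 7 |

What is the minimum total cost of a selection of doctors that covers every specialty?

19

S3, S4, S5 together cover every specialty (S3 ∪ S4 ∪ S5 = {2, 3, 4, 5, 6, 7, 8}); total cost 5 + 5 + 9 = 19.
No covering selection has total cost below 19.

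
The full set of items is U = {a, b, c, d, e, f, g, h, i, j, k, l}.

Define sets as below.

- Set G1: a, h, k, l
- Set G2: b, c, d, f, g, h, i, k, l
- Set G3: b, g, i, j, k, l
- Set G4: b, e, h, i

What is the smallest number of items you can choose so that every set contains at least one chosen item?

T = {a, i} meets every set (each contains at least one member of T), and |T| = 2.
No single item lies in every set, so at least 2 are needed and 2 is optimal.

2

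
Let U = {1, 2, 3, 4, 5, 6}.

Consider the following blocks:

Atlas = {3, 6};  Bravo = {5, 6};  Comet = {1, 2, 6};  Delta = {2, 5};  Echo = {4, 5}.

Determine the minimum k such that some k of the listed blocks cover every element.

Atlas and Comet and Echo together: Atlas ∪ Comet ∪ Echo = {1, 2, 3, 4, 5, 6} — every element is covered.
Only Comet contains 1, so Comet is forced; the remaining 3 elements need at least 2 more blocks (each remaining block adds at most 2) — so at least 3 blocks are needed, and 3 is optimal.

3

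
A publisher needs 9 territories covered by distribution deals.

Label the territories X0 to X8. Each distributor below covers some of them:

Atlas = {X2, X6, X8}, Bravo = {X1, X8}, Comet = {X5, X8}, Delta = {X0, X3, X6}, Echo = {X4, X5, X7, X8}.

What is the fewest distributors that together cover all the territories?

4

Take {Atlas, Bravo, Delta, Echo}. Their union is {X0, X1, X2, X3, X4, X5, X6, X7, X8}, which is all 9 territories.
Only Bravo contains X1, so Bravo is forced; the remaining 7 territories need at least 3 more distributors (each remaining distributor adds at most 3) — so at least 4 distributors are needed, and 4 is optimal.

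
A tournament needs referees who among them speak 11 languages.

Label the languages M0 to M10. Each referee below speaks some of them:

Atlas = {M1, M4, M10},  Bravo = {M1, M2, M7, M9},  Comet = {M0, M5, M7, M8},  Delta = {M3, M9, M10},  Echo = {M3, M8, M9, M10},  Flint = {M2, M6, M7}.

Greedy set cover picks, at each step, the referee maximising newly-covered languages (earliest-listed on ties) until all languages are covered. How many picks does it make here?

5

Greedy: pick Bravo (covers 4 new) → pick Comet (covers 3 new) → pick Atlas (covers 2 new) → pick Delta (covers 1 new) → pick Flint (covers 1 new). Total picks: 5.
(The true minimum cover uses only 4 referees, so greedy is not optimal here.)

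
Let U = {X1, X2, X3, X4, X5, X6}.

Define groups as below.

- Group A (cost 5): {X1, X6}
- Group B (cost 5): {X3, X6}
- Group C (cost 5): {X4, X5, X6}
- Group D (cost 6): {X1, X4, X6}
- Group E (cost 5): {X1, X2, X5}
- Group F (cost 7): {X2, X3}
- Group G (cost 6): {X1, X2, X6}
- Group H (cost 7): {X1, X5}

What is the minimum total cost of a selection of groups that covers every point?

15

B, C, E together cover every point (B ∪ C ∪ E = {X1, X2, X3, X4, X5, X6}); total cost 5 + 5 + 5 = 15.
No covering selection has total cost below 15.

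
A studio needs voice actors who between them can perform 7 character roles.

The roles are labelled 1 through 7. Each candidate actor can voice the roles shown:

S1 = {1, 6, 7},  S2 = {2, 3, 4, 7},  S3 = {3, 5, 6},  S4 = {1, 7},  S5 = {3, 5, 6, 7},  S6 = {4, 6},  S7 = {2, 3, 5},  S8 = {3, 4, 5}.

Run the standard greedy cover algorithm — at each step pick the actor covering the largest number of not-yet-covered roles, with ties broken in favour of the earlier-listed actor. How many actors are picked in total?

3

Greedy: pick S2 (covers 4 new) → pick S1 (covers 2 new) → pick S3 (covers 1 new). Total picks: 3.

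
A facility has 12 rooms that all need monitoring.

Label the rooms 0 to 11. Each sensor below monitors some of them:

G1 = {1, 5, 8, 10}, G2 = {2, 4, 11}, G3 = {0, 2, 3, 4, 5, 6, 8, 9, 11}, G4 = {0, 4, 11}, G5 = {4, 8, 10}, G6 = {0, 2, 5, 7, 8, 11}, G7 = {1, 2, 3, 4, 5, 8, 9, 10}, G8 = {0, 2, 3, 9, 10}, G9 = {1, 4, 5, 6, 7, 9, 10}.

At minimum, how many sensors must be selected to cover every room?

2

G3 and G9 together: G3 ∪ G9 = {0, 1, 2, 3, 4, 5, 6, 7, 8, 9, 10, 11} — every room is covered.
No single sensor has all 12 rooms (the largest, G3, has 9), so 2 is optimal.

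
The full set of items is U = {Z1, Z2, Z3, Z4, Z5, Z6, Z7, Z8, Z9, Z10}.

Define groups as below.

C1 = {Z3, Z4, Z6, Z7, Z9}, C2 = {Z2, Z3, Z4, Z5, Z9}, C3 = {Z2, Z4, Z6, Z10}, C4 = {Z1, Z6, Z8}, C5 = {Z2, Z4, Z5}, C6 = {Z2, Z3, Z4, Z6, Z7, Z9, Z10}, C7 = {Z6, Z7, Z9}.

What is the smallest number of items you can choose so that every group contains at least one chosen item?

2

Take H = {Z5, Z6}. Each listed group contains at least one of these, so H is a hitting set of size 2.
The groups C2, C4 are pairwise disjoint, so any hitting set needs a separate item for each — at least 2. Hence 2 is optimal.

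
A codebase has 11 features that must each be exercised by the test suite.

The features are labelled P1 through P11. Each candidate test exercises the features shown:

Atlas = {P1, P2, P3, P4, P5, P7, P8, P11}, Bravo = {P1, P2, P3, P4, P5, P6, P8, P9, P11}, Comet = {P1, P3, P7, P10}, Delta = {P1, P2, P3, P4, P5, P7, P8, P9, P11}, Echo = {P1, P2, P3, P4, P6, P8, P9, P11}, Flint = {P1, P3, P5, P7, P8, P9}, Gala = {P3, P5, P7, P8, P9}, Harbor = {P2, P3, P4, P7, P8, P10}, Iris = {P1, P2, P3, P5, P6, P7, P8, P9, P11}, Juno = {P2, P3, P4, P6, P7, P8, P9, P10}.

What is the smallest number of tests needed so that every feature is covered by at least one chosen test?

2

Atlas and Juno together: Atlas ∪ Juno = {P1, P2, P3, P4, P5, P6, P7, P8, P9, P10, P11} — every feature is covered.
No single test has all 11 features (the largest, Bravo, has 9), so 2 is optimal.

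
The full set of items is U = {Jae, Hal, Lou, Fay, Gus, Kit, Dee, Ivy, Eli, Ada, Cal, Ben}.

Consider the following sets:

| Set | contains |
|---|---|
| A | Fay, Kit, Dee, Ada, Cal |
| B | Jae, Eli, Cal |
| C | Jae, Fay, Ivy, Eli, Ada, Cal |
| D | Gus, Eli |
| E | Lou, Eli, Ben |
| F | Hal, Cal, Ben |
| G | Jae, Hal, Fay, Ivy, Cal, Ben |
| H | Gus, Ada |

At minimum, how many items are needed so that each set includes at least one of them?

3

Take T = {Gus, Cal, Ben}. Each listed set contains at least one of these, so T is a hitting set of size 3.
No choice of 2 items meets every set, so 3 is the minimum.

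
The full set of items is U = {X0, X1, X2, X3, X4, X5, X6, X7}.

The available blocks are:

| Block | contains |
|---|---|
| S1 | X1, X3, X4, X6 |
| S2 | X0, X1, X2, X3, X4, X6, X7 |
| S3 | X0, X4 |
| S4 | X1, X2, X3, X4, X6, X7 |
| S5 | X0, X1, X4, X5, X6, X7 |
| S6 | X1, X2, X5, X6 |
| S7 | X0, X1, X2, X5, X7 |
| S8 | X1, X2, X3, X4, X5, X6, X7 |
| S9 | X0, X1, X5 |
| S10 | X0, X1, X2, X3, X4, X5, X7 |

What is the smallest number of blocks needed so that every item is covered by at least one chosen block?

2

S8 and S10 together: S8 ∪ S10 = {X0, X1, X2, X3, X4, X5, X6, X7} — every item is covered.
No single block has all 8 items (the largest, S2, has 7), so 2 is optimal.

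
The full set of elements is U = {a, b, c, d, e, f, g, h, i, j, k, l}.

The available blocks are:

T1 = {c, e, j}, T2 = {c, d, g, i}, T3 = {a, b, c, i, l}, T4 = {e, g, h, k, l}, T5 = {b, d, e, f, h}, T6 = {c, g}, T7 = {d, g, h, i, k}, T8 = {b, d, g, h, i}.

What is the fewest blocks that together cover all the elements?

4

T1, T3, T4, and T5 cover everything between them: the union {a, b, c, d, e, f, g, h, i, j, k, l} is all of U.
No 3 of the 8 blocks cover everything (all 56 combinations miss at least one element), so 4 is optimal.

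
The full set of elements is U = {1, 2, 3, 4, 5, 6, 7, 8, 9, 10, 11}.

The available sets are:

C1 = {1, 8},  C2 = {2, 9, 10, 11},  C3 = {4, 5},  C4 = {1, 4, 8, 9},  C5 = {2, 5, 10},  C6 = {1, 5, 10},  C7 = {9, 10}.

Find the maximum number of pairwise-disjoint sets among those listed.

3

C1, C2, C3 are pairwise disjoint (C1={1,8}; C2={2,9,10,11}; C3={4,5}).
Every remaining set overlaps one of these, and no 4 of the listed sets are pairwise disjoint, so 3 is the maximum.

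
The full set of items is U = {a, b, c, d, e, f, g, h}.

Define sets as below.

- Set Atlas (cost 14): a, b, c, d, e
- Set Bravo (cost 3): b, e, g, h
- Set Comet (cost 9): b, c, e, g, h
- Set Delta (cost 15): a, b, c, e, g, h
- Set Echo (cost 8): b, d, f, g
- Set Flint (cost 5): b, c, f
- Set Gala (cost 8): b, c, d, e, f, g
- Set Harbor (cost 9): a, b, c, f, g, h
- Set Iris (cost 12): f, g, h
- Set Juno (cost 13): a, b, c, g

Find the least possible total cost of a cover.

17

Gala, Harbor together cover every item (Gala ∪ Harbor = {a, b, c, d, e, f, g, h}); total cost 8 + 9 = 17.
The greedy pick Bravo, Flint, Atlas costs 22; no covering selection beats 17.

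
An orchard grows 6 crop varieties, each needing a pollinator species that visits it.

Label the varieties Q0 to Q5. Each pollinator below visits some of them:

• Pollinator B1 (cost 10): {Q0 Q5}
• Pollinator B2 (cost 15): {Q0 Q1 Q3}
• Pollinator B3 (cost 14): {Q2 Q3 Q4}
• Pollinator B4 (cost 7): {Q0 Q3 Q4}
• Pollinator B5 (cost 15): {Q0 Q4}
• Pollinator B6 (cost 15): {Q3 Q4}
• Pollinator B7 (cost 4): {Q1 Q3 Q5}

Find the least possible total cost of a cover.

B3, B4, B7 together cover every variety (B3 ∪ B4 ∪ B7 = {Q0, Q1, Q2, Q3, Q4, Q5}); total cost 14 + 7 + 4 = 25.
No covering selection has total cost below 25.

25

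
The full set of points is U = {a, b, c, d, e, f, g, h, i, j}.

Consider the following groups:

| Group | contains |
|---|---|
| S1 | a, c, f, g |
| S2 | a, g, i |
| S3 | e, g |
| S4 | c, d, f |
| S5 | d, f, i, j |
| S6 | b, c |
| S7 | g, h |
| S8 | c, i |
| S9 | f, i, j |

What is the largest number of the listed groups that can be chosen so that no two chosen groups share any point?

S3, S5, S6 are pairwise disjoint (S3={e,g}; S5={d,f,i,j}; S6={b,c}).
Every remaining group overlaps one of these, and no 4 of the listed groups are pairwise disjoint, so 3 is the maximum.

3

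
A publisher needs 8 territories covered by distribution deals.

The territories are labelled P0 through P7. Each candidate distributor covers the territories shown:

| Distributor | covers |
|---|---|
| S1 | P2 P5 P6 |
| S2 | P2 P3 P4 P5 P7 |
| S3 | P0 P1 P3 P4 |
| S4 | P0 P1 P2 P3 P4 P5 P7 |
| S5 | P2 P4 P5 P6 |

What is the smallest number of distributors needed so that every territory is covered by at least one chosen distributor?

2

S4 and S5 together: S4 ∪ S5 = {P0, P1, P2, P3, P4, P5, P6, P7} — every territory is covered.
No single distributor has all 8 territories (the largest, S4, has 7), so 2 is optimal.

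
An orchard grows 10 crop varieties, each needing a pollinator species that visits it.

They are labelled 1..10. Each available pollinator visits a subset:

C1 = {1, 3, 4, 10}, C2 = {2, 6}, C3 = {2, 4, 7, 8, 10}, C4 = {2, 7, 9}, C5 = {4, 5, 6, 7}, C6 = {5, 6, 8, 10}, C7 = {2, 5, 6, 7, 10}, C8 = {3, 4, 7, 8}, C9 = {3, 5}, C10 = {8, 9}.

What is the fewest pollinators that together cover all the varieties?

C1 and C7 and C10 together: C1 ∪ C7 ∪ C10 = {1, 2, 3, 4, 5, 6, 7, 8, 9, 10} — every variety is covered.
Only C1 contains 1, so C1 is forced; the remaining 6 varieties need at least 2 more pollinators (each remaining pollinator adds at most 4) — so at least 3 pollinators are needed, and 3 is optimal.

3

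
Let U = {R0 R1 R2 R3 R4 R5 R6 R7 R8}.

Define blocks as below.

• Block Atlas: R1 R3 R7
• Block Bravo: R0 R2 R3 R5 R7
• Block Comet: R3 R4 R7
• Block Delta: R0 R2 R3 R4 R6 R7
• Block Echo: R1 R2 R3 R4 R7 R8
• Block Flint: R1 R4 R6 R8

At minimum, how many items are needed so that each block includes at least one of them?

2

Take H = {R1, R3}. Each listed block contains at least one of these, so H is a hitting set of size 2.
The blocks Bravo, Flint are pairwise disjoint, so any hitting set needs a separate item for each — at least 2. Hence 2 is optimal.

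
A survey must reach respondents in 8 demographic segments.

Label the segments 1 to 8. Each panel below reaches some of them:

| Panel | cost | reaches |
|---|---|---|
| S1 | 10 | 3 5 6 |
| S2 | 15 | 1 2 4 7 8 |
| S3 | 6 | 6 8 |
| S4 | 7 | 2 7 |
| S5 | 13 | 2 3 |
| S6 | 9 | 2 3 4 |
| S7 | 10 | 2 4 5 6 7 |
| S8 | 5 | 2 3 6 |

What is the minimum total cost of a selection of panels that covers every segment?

25

S1, S2 together cover every segment (S1 ∪ S2 = {1, 2, 3, 4, 5, 6, 7, 8}); total cost 10 + 15 = 25.
The greedy pick S8, S7, S3, S2 costs 36; no covering selection beats 25.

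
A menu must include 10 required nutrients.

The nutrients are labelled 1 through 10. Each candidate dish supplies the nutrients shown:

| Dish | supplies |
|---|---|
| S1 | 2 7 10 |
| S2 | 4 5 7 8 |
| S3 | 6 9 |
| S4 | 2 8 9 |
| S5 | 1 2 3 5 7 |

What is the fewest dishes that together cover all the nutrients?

S1 and S2 and S3 and S5 together: S1 ∪ S2 ∪ S3 ∪ S5 = {1, 2, 3, 4, 5, 6, 7, 8, 9, 10} — every nutrient is covered.
Only S5 contains 1, so S5 is forced; the remaining 5 nutrients need at least 3 more dishes (each remaining dish adds at most 2) — so at least 4 dishes are needed, and 4 is optimal.

4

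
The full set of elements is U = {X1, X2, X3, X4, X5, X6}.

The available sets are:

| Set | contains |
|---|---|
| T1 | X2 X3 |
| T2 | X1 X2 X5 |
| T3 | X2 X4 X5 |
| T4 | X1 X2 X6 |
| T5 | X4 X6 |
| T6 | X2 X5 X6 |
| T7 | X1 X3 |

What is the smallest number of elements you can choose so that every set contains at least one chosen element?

3

The 3 elements {X3, X5, X6} hit every set.
No choice of 2 elements meets every set, so 3 is the minimum.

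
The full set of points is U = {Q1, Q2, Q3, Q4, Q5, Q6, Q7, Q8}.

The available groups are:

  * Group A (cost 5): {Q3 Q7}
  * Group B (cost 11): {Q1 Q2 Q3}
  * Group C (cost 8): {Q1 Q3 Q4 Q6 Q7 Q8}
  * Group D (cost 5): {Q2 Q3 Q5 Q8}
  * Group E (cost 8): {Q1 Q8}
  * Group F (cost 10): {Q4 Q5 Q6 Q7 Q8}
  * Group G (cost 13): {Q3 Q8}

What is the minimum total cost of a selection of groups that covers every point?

13

C, D together cover every point (C ∪ D = {Q1, Q2, Q3, Q4, Q5, Q6, Q7, Q8}); total cost 8 + 5 = 13.
No covering selection has total cost below 13.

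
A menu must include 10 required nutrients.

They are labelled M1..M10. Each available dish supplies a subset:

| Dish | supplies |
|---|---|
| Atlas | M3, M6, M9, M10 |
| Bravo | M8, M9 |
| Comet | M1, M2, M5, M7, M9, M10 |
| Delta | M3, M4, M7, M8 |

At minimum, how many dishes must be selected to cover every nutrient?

3

Take {Atlas, Comet, Delta}. Their union is {M1, M2, M3, M4, M5, M6, M7, M8, M9, M10}, which is all 10 nutrients.
Only Comet contains M1, so Comet is forced; the remaining 4 nutrients need at least 2 more dishes (each remaining dish adds at most 3) — so at least 3 dishes are needed, and 3 is optimal.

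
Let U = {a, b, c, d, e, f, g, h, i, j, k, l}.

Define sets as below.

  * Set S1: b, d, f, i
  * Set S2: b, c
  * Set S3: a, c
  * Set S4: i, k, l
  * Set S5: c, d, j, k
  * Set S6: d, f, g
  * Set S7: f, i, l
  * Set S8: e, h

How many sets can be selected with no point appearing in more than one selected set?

S2, S4, S6, S8 are pairwise disjoint (S2={b,c}; S4={i,k,l}; S6={d,f,g}; S8={e,h}).
Every remaining set overlaps one of these, and no 5 of the listed sets are pairwise disjoint, so 4 is the maximum.

4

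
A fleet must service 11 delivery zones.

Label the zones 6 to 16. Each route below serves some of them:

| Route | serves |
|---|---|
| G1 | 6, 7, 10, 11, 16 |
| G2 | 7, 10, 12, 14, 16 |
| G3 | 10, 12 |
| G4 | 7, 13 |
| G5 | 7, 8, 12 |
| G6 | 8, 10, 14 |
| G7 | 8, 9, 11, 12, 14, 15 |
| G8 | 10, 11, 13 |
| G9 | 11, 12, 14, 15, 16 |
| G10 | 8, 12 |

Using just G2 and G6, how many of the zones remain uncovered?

Union of G2, G6 = {7, 8, 10, 12, 14, 16}.
Not covered: 6, 9, 11, 13, 15 — 5 zones.

5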